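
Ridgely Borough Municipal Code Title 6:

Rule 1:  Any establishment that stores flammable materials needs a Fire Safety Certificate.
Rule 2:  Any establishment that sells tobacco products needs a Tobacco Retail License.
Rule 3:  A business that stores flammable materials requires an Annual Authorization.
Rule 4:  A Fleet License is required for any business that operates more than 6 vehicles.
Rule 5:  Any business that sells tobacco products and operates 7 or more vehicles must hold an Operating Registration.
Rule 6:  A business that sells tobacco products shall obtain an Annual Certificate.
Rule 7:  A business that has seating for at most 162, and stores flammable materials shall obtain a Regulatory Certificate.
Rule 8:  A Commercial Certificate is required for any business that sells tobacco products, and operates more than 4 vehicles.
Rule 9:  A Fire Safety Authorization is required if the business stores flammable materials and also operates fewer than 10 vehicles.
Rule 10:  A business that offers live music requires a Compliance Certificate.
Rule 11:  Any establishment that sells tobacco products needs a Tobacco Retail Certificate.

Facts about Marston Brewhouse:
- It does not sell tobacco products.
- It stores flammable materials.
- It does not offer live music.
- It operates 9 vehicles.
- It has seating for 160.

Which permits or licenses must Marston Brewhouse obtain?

Annual Authorization, Fire Safety Authorization, Fire Safety Certificate, Fleet License, Regulatory Certificate

Rule 1: stores flammable materials → Fire Safety Certificate required.
Rule 2: does not sell tobacco products → Tobacco Retail License not required.
Rule 3: stores flammable materials → Annual Authorization required.
Rule 4: vehicles 9 > 6 → Fleet License required.
Rule 5: does not sell tobacco products; vehicles 9 ≥ 7 → Operating Registration not required.
Rule 6: does not sell tobacco products → Annual Certificate not required.
Rule 7: seating 160 ≤ 162; stores flammable materials → Regulatory Certificate required.
Rule 8: does not sell tobacco products; vehicles 9 > 4 → Commercial Certificate not required.
Rule 9: stores flammable materials; vehicles 9 < 10 → Fire Safety Authorization required.
Rule 10: does not offer live music → Compliance Certificate not required.
Rule 11: does not sell tobacco products → Tobacco Retail Certificate not required.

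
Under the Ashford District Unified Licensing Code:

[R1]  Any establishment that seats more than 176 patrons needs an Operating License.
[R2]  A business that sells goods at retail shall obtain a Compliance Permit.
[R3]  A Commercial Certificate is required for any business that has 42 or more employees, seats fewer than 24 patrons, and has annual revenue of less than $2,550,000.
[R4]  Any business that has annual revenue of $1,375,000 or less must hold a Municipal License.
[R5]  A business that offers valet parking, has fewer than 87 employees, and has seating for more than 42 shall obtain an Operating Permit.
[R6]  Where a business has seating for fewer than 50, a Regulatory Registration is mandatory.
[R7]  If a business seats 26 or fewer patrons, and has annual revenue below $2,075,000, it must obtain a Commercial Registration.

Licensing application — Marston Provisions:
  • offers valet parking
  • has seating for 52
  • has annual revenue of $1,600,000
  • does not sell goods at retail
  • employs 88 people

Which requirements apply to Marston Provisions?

[R1] seating 52 ≤ 176 → Operating License not required.
[R2] does not sell goods at retail → Compliance Permit not required.
[R3] employees 88 ≥ 42; seating 52 ≥ 24; revenue $1,600,000 < $2,550,000 → Commercial Certificate not required.
[R4] revenue $1,600,000 > $1,375,000 → Municipal License not required.
[R5] offers valet parking; employees 88 ≥ 87; seating 52 > 42 → Operating Permit not required.
[R6] seating 52 ≥ 50 → Regulatory Registration not required.
[R7] seating 52 > 26; revenue $1,600,000 < $2,075,000 → Commercial Registration not required.

None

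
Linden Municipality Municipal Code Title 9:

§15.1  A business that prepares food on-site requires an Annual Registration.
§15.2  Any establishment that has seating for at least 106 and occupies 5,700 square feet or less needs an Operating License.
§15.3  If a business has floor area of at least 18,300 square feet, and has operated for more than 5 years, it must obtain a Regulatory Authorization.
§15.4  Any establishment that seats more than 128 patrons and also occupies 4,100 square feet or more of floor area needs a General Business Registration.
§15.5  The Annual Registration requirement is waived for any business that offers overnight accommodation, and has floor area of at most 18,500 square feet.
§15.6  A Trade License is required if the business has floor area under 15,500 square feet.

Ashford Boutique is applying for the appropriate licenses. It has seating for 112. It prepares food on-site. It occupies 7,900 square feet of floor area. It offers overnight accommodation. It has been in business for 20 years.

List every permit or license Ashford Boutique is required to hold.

Trade License

§15.1 prepares food on-site → Annual Registration required.
§15.2 seating 112 ≥ 106; floor area 7,900 square feet > 5,700 square feet → Operating License not required.
§15.3 floor area 7,900 square feet < 18,300 square feet; years in business 20 > 5 → Regulatory Authorization not required.
§15.4 seating 112 ≤ 128; floor area 7,900 square feet ≥ 4,100 square feet → General Business Registration not required.
§15.5 offers overnight accommodation; floor area 7,900 square feet ≤ 18,500 square feet → exempt from Annual Registration.
§15.6 floor area 7,900 square feet < 15,500 square feet → Trade License required.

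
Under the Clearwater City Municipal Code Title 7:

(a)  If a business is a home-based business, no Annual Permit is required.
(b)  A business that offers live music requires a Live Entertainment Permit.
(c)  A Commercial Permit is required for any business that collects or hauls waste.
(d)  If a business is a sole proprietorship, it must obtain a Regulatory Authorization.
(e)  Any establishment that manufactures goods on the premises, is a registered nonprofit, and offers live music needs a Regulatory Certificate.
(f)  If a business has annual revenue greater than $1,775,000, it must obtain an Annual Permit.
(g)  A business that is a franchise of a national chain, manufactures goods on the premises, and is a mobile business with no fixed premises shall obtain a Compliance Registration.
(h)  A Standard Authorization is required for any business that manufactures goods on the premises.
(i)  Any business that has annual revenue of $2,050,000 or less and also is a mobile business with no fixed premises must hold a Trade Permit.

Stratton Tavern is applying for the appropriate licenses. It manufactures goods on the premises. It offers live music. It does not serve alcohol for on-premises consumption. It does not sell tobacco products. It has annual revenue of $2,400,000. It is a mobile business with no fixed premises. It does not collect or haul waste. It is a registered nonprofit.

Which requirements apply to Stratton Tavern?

(a) is a mobile business with no fixed premises (not: is a home-based business) → Annual Permit exemption does not apply.
(b) offers live music → Live Entertainment Permit required.
(c) does not collect or haul waste → Commercial Permit not required.
(d) is a registered nonprofit (not: is a sole proprietorship) → Regulatory Authorization not required.
(e) manufactures goods on the premises; is a registered nonprofit; offers live music → Regulatory Certificate required.
(f) revenue $2,400,000 > $1,775,000 → Annual Permit required.
(g) is a registered nonprofit (not: is a franchise of a national chain); manufactures goods on the premises; is a mobile business with no fixed premises → Compliance Registration not required.
(h) manufactures goods on the premises → Standard Authorization required.
(i) revenue $2,400,000 > $2,050,000; is a mobile business with no fixed premises → Trade Permit not required.

Annual Permit, Live Entertainment Permit, Regulatory Certificate, Standard Authorization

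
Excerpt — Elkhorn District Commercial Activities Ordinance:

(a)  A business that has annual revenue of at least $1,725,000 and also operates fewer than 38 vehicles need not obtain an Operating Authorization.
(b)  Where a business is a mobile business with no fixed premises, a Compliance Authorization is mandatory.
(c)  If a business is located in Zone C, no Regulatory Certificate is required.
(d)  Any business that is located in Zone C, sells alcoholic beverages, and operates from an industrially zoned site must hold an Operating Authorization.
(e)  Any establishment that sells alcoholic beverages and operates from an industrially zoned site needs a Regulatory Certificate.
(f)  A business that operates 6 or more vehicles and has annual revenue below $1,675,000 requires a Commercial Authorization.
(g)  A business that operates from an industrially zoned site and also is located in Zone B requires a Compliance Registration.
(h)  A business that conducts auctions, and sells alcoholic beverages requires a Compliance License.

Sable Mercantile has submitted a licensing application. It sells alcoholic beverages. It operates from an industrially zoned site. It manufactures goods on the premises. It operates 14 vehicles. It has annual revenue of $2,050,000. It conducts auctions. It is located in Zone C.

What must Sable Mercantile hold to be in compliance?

Compliance License

(a) revenue $2,050,000 ≥ $1,725,000; vehicles 14 < 38 → exempt from Operating Authorization.
(b) operates from an industrially zoned site (not: is a mobile business with no fixed premises) → Compliance Authorization not required.
(c) is located in Zone C → exempt from Regulatory Certificate.
(d) is located in Zone C; sells alcoholic beverages; operates from an industrially zoned site → Operating Authorization required.
(e) sells alcoholic beverages; operates from an industrially zoned site → Regulatory Certificate required.
(f) vehicles 14 ≥ 6; revenue $2,050,000 ≥ $1,675,000 → Commercial Authorization not required.
(g) operates from an industrially zoned site; is located in Zone C (not: is located in Zone B) → Compliance Registration not required.
(h) conducts auctions; sells alcoholic beverages → Compliance License required.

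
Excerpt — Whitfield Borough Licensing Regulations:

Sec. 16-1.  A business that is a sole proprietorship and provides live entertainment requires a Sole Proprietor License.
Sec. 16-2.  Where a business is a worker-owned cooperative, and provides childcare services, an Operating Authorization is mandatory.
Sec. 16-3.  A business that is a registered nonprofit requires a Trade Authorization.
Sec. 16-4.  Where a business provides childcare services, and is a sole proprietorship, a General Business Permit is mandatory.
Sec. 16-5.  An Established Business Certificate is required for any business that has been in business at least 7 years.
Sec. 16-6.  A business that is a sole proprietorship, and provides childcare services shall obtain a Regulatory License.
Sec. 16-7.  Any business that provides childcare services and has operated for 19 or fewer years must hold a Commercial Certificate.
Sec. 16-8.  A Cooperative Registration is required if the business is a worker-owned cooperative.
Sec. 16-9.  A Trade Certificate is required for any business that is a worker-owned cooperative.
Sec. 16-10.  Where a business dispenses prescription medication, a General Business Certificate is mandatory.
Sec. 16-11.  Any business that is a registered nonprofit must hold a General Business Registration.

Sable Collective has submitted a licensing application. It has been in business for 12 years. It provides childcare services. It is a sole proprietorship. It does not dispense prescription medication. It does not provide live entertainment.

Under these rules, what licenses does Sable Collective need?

Commercial Certificate, Established Business Certificate, General Business Permit, Regulatory License

Sec. 16-1. is a sole proprietorship; does not provide live entertainment → Sole Proprietor License not required.
Sec. 16-2. is a sole proprietorship (not: is a worker-owned cooperative); provides childcare services → Operating Authorization not required.
Sec. 16-3. is a sole proprietorship (not: is a registered nonprofit) → Trade Authorization not required.
Sec. 16-4. provides childcare services; is a sole proprietorship → General Business Permit required.
Sec. 16-5. years in business 12 ≥ 7 → Established Business Certificate required.
Sec. 16-6. is a sole proprietorship; provides childcare services → Regulatory License required.
Sec. 16-7. provides childcare services; years in business 12 ≤ 19 → Commercial Certificate required.
Sec. 16-8. is a sole proprietorship (not: is a worker-owned cooperative) → Cooperative Registration not required.
Sec. 16-9. is a sole proprietorship (not: is a worker-owned cooperative) → Trade Certificate not required.
Sec. 16-10. does not dispense prescription medication → General Business Certificate not required.
Sec. 16-11. is a sole proprietorship (not: is a registered nonprofit) → General Business Registration not required.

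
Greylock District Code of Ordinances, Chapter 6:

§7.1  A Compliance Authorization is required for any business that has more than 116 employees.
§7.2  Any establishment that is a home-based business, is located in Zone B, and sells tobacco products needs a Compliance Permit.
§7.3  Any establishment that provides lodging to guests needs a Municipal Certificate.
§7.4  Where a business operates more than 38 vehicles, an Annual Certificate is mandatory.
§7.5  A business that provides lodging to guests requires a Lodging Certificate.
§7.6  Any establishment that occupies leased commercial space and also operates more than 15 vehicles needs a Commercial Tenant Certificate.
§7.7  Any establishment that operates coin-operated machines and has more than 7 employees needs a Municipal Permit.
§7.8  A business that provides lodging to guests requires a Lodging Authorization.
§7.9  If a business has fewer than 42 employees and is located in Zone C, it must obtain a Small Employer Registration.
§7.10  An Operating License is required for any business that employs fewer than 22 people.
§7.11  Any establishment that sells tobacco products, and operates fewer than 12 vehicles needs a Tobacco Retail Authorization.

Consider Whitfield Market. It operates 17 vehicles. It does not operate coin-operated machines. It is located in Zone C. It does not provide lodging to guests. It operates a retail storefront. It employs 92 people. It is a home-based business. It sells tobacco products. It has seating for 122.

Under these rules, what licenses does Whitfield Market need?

None

§7.1 employees 92 ≤ 116 → Compliance Authorization not required.
§7.2 is a home-based business; is located in Zone C (not: is located in Zone B); sells tobacco products → Compliance Permit not required.
§7.3 does not provide lodging to guests → Municipal Certificate not required.
§7.4 vehicles 17 ≤ 38 → Annual Certificate not required.
§7.5 does not provide lodging to guests → Lodging Certificate not required.
§7.6 is a home-based business (not: occupies leased commercial space); vehicles 17 > 15 → Commercial Tenant Certificate not required.
§7.7 does not operate coin-operated machines; employees 92 > 7 → Municipal Permit not required.
§7.8 does not provide lodging to guests → Lodging Authorization not required.
§7.9 employees 92 ≥ 42; is located in Zone C → Small Employer Registration not required.
§7.10 employees 92 ≥ 22 → Operating License not required.
§7.11 sells tobacco products; vehicles 17 ≥ 12 → Tobacco Retail Authorization not required.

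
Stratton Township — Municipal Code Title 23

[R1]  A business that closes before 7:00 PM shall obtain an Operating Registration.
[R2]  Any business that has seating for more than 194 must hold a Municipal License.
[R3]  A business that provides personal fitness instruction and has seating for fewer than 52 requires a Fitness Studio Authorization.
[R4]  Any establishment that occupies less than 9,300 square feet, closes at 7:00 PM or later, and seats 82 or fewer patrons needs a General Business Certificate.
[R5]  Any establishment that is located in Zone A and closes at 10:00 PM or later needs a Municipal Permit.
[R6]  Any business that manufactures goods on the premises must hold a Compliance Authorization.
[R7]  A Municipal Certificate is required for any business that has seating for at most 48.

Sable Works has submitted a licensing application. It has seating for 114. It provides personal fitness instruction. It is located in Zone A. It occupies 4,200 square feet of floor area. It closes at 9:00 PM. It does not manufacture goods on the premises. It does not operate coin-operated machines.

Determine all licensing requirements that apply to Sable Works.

None

[R1] closes 9:00 PM, after 7:00 PM → Operating Registration not required.
[R2] seating 114 ≤ 194 → Municipal License not required.
[R3] provides personal fitness instruction; seating 114 ≥ 52 → Fitness Studio Authorization not required.
[R4] floor area 4,200 square feet < 9,300 square feet; closes 9:00 PM, after 7:00 PM; seating 114 > 82 → General Business Certificate not required.
[R5] is located in Zone A; closes 9:00 PM, at/before 10:00 PM → Municipal Permit not required.
[R6] does not manufacture goods on the premises → Compliance Authorization not required.
[R7] seating 114 > 48 → Municipal Certificate not required.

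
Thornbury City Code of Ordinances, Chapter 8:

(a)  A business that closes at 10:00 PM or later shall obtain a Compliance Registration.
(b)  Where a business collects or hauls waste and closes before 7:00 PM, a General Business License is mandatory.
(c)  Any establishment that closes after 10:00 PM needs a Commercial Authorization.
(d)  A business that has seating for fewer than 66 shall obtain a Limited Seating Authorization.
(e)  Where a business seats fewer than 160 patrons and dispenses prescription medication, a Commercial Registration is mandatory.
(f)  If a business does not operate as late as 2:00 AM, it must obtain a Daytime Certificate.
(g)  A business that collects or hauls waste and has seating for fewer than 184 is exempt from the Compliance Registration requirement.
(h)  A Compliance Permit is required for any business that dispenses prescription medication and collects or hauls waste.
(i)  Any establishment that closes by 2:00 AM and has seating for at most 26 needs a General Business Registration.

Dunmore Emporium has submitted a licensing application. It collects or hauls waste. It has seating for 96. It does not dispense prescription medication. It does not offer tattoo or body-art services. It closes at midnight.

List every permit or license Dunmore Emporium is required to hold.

(a) closes midnight, after 10:00 PM → Compliance Registration required.
(b) collects or hauls waste; closes midnight, after 7:00 PM → General Business License not required.
(c) closes midnight, after 10:00 PM → Commercial Authorization required.
(d) seating 96 ≥ 66 → Limited Seating Authorization not required.
(e) seating 96 < 160; does not dispense prescription medication → Commercial Registration not required.
(f) closes midnight, at/before 2:00 AM → Daytime Certificate required.
(g) collects or hauls waste; seating 96 < 184 → exempt from Compliance Registration.
(h) does not dispense prescription medication; collects or hauls waste → Compliance Permit not required.
(i) closes midnight, at/before 2:00 AM; seating 96 > 26 → General Business Registration not required.

Commercial Authorization, Daytime Certificate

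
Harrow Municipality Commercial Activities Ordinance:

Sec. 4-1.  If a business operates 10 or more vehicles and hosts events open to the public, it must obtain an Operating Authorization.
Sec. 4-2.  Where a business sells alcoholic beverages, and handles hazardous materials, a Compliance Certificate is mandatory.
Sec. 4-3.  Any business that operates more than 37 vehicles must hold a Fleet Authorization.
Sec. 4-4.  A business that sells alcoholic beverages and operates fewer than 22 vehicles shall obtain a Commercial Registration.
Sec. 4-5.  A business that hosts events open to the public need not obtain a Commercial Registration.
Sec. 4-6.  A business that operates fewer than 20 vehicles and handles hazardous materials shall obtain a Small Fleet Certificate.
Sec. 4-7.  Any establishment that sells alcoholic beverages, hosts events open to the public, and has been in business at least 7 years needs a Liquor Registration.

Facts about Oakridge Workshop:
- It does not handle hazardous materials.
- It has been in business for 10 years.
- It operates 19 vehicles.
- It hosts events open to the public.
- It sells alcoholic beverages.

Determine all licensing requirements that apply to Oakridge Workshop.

Liquor Registration, Operating Authorization

Sec. 4-1. vehicles 19 ≥ 10; hosts events open to the public → Operating Authorization required.
Sec. 4-2. sells alcoholic beverages; does not handle hazardous materials → Compliance Certificate not required.
Sec. 4-3. vehicles 19 ≤ 37 → Fleet Authorization not required.
Sec. 4-4. sells alcoholic beverages; vehicles 19 < 22 → Commercial Registration required.
Sec. 4-5. hosts events open to the public → exempt from Commercial Registration.
Sec. 4-6. vehicles 19 < 20; does not handle hazardous materials → Small Fleet Certificate not required.
Sec. 4-7. sells alcoholic beverages; hosts events open to the public; years in business 10 ≥ 7 → Liquor Registration required.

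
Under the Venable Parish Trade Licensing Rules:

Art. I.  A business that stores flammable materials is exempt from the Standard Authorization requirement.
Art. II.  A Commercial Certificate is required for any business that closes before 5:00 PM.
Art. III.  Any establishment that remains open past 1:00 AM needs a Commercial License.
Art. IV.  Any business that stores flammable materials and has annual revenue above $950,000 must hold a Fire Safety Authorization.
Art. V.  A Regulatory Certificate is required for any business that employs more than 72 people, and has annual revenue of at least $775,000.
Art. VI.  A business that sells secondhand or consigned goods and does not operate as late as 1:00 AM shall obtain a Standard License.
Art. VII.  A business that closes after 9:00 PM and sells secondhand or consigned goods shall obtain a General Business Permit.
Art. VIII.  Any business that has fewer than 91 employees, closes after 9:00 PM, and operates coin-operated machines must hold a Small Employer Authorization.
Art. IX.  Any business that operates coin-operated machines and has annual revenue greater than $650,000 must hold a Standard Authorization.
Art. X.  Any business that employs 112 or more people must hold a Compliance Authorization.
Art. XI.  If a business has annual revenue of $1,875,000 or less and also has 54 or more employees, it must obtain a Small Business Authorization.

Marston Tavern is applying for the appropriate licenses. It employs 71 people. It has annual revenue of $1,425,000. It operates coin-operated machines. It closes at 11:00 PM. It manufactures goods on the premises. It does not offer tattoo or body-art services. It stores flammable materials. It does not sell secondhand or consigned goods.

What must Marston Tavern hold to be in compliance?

Fire Safety Authorization, Small Business Authorization, Small Employer Authorization

Art. I. stores flammable materials → exempt from Standard Authorization.
Art. II. closes 11:00 PM, after 5:00 PM → Commercial Certificate not required.
Art. III. closes 11:00 PM, at/before 1:00 AM → Commercial License not required.
Art. IV. stores flammable materials; revenue $1,425,000 > $950,000 → Fire Safety Authorization required.
Art. V. employees 71 ≤ 72; revenue $1,425,000 ≥ $775,000 → Regulatory Certificate not required.
Art. VI. does not sell secondhand or consigned goods; closes 11:00 PM, at/before 1:00 AM → Standard License not required.
Art. VII. closes 11:00 PM, after 9:00 PM; does not sell secondhand or consigned goods → General Business Permit not required.
Art. VIII. employees 71 < 91; closes 11:00 PM, after 9:00 PM; operates coin-operated machines → Small Employer Authorization required.
Art. IX. operates coin-operated machines; revenue $1,425,000 > $650,000 → Standard Authorization required.
Art. X. employees 71 < 112 → Compliance Authorization not required.
Art. XI. revenue $1,425,000 ≤ $1,875,000; employees 71 ≥ 54 → Small Business Authorization required.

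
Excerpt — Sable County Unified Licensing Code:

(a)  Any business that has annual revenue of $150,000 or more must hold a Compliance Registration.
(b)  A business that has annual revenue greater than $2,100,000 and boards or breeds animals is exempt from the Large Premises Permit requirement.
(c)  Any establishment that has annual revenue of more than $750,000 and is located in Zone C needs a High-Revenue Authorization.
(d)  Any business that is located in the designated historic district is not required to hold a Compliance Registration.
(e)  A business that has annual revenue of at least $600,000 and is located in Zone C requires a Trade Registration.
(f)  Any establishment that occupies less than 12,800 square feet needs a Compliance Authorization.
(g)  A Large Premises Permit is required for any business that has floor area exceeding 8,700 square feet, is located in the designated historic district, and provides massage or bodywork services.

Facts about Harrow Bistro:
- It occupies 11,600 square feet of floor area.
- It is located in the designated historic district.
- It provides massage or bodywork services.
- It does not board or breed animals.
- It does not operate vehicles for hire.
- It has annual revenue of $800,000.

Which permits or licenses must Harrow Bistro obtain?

(a) revenue $800,000 ≥ $150,000 → Compliance Registration required.
(b) revenue $800,000 ≤ $2,100,000; does not board or breed animals → Large Premises Permit exemption does not apply.
(c) revenue $800,000 > $750,000; is located in the designated historic district (not: is located in Zone C) → High-Revenue Authorization not required.
(d) is located in the designated historic district → exempt from Compliance Registration.
(e) revenue $800,000 ≥ $600,000; is located in the designated historic district (not: is located in Zone C) → Trade Registration not required.
(f) floor area 11,600 square feet < 12,800 square feet → Compliance Authorization required.
(g) floor area 11,600 square feet > 8,700 square feet; is located in the designated historic district; provides massage or bodywork services → Large Premises Permit required.

Compliance Authorization, Large Premises Permit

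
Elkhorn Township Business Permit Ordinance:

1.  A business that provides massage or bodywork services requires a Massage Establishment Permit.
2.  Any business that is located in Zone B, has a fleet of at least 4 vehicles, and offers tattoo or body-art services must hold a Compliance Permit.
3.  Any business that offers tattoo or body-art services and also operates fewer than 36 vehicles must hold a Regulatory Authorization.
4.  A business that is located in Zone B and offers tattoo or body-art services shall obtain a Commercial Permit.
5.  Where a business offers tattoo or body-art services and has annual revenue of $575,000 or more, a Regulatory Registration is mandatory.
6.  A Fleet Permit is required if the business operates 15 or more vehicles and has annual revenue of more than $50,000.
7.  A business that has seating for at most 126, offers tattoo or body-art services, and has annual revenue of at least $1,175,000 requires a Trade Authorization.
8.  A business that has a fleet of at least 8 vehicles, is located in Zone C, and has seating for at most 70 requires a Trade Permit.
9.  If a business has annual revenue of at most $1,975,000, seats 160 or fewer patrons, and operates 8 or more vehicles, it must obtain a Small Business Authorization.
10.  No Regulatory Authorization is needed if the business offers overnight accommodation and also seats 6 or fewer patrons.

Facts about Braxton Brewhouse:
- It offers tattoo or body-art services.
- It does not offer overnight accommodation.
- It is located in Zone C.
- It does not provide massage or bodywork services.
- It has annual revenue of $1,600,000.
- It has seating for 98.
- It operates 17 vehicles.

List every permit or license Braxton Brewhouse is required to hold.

Fleet Permit, Regulatory Authorization, Regulatory Registration, Small Business Authorization, Trade Authorization

1. does not provide massage or bodywork services → Massage Establishment Permit not required.
2. is located in Zone C (not: is located in Zone B); vehicles 17 ≥ 4; offers tattoo or body-art services → Compliance Permit not required.
3. offers tattoo or body-art services; vehicles 17 < 36 → Regulatory Authorization required.
4. is located in Zone C (not: is located in Zone B); offers tattoo or body-art services → Commercial Permit not required.
5. offers tattoo or body-art services; revenue $1,600,000 ≥ $575,000 → Regulatory Registration required.
6. vehicles 17 ≥ 15; revenue $1,600,000 > $50,000 → Fleet Permit required.
7. seating 98 ≤ 126; offers tattoo or body-art services; revenue $1,600,000 ≥ $1,175,000 → Trade Authorization required.
8. vehicles 17 ≥ 8; is located in Zone C; seating 98 > 70 → Trade Permit not required.
9. revenue $1,600,000 ≤ $1,975,000; seating 98 ≤ 160; vehicles 17 ≥ 8 → Small Business Authorization required.
10. does not offer overnight accommodation; seating 98 > 6 → Regulatory Authorization exemption does not apply.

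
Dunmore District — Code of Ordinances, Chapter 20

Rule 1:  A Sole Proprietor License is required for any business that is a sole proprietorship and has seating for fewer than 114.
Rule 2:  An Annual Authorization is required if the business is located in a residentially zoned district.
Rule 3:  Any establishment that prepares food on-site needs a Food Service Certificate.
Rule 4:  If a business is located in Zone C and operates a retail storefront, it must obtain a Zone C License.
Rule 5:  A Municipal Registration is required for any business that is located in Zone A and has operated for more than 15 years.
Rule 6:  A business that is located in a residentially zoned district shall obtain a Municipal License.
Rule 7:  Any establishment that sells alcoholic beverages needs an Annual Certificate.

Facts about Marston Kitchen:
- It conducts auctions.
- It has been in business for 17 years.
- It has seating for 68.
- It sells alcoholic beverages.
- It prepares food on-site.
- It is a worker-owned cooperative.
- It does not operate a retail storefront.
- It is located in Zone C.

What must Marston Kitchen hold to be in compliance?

Annual Certificate, Food Service Certificate

Rule 1: is a worker-owned cooperative (not: is a sole proprietorship); seating 68 < 114 → Sole Proprietor License not required.
Rule 2: is located in Zone C (not: is located in a residentially zoned district) → Annual Authorization not required.
Rule 3: prepares food on-site → Food Service Certificate required.
Rule 4: is located in Zone C; does not operate a retail storefront → Zone C License not required.
Rule 5: is located in Zone C (not: is located in Zone A); years in business 17 > 15 → Municipal Registration not required.
Rule 6: is located in Zone C (not: is located in a residentially zoned district) → Municipal License not required.
Rule 7: sells alcoholic beverages → Annual Certificate required.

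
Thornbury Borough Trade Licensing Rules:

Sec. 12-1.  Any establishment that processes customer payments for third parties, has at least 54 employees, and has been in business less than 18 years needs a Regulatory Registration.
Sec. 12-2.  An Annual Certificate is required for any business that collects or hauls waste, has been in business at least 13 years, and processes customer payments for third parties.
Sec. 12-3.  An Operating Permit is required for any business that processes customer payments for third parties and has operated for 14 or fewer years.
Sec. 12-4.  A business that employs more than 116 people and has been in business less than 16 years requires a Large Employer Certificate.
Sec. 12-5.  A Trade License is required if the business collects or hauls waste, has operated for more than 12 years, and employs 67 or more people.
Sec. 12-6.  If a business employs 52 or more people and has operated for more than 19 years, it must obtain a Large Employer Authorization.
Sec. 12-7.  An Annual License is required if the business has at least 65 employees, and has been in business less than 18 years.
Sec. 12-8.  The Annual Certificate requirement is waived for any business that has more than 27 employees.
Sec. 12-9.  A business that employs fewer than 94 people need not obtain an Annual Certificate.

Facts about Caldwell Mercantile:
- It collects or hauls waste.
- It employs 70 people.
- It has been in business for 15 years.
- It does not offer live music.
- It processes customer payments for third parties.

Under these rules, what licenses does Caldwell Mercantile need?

Sec. 12-1. processes customer payments for third parties; employees 70 ≥ 54; years in business 15 < 18 → Regulatory Registration required.
Sec. 12-2. collects or hauls waste; years in business 15 ≥ 13; processes customer payments for third parties → Annual Certificate required.
Sec. 12-3. processes customer payments for third parties; years in business 15 > 14 → Operating Permit not required.
Sec. 12-4. employees 70 ≤ 116; years in business 15 < 16 → Large Employer Certificate not required.
Sec. 12-5. collects or hauls waste; years in business 15 > 12; employees 70 ≥ 67 → Trade License required.
Sec. 12-6. employees 70 ≥ 52; years in business 15 ≤ 19 → Large Employer Authorization not required.
Sec. 12-7. employees 70 ≥ 65; years in business 15 < 18 → Annual License required.
Sec. 12-8. employees 70 > 27 → exempt from Annual Certificate.
Sec. 12-9. employees 70 < 94 → exempt from Annual Certificate.

Annual License, Regulatory Registration, Trade License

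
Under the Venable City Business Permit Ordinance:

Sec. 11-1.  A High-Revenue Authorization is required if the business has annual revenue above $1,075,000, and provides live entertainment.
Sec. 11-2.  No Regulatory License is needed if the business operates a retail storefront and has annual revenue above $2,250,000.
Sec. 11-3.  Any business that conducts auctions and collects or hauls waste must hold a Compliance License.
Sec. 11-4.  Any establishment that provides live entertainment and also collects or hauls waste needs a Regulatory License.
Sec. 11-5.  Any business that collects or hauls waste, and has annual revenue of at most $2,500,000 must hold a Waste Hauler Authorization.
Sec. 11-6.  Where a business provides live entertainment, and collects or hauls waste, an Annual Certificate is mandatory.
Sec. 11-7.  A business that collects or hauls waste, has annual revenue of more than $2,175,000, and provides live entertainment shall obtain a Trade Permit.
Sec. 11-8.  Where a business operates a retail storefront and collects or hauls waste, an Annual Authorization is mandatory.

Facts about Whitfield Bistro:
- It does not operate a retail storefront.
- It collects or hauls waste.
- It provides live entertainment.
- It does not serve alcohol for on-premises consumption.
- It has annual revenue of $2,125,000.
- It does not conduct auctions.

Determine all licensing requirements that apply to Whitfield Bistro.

Sec. 11-1. revenue $2,125,000 > $1,075,000; provides live entertainment → High-Revenue Authorization required.
Sec. 11-2. does not operate a retail storefront; revenue $2,125,000 ≤ $2,250,000 → Regulatory License exemption does not apply.
Sec. 11-3. does not conduct auctions; collects or hauls waste → Compliance License not required.
Sec. 11-4. provides live entertainment; collects or hauls waste → Regulatory License required.
Sec. 11-5. collects or hauls waste; revenue $2,125,000 ≤ $2,500,000 → Waste Hauler Authorization required.
Sec. 11-6. provides live entertainment; collects or hauls waste → Annual Certificate required.
Sec. 11-7. collects or hauls waste; revenue $2,125,000 ≤ $2,175,000; provides live entertainment → Trade Permit not required.
Sec. 11-8. does not operate a retail storefront; collects or hauls waste → Annual Authorization not required.

Annual Certificate, High-Revenue Authorization, Regulatory License, Waste Hauler Authorization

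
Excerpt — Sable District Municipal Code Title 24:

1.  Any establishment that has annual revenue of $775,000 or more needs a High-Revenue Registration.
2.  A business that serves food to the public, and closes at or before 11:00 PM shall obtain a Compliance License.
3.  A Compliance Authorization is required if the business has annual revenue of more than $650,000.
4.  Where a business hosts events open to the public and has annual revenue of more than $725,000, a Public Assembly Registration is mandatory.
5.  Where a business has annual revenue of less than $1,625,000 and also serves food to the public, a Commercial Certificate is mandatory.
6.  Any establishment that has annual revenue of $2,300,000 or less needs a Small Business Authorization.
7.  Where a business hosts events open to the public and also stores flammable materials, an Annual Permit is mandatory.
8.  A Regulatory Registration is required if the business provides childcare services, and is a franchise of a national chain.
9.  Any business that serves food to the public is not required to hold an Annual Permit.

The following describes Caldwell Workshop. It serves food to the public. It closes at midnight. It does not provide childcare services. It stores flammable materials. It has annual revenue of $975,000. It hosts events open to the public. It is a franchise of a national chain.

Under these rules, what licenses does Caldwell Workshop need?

1. revenue $975,000 ≥ $775,000 → High-Revenue Registration required.
2. serves food to the public; closes midnight, after 11:00 PM → Compliance License not required.
3. revenue $975,000 > $650,000 → Compliance Authorization required.
4. hosts events open to the public; revenue $975,000 > $725,000 → Public Assembly Registration required.
5. revenue $975,000 < $1,625,000; serves food to the public → Commercial Certificate required.
6. revenue $975,000 ≤ $2,300,000 → Small Business Authorization required.
7. hosts events open to the public; stores flammable materials → Annual Permit required.
8. does not provide childcare services; is a franchise of a national chain → Regulatory Registration not required.
9. serves food to the public → exempt from Annual Permit.

Commercial Certificate, Compliance Authorization, High-Revenue Registration, Public Assembly Registration, Small Business Authorization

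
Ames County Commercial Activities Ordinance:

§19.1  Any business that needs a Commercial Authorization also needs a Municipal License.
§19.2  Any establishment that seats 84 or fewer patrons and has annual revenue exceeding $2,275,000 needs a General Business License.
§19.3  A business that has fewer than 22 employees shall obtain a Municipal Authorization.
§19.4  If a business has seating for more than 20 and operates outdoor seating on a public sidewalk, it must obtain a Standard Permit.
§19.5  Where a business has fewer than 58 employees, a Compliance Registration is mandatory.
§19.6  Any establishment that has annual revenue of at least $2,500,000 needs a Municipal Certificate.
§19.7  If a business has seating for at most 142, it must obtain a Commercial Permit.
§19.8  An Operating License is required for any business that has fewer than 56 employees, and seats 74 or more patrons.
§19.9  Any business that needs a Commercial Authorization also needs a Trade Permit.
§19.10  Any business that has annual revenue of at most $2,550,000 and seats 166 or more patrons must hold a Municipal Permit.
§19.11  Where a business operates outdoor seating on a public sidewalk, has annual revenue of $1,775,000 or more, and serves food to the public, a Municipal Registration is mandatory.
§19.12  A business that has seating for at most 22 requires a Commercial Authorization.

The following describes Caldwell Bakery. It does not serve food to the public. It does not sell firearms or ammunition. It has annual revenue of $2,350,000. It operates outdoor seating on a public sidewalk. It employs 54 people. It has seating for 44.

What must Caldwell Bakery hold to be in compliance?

§19.1 Commercial Authorization is not required → no effect.
§19.2 seating 44 ≤ 84; revenue $2,350,000 > $2,275,000 → General Business License required.
§19.3 employees 54 ≥ 22 → Municipal Authorization not required.
§19.4 seating 44 > 20; operates outdoor seating on a public sidewalk → Standard Permit required.
§19.5 employees 54 < 58 → Compliance Registration required.
§19.6 revenue $2,350,000 < $2,500,000 → Municipal Certificate not required.
§19.7 seating 44 ≤ 142 → Commercial Permit required.
§19.8 employees 54 < 56; seating 44 < 74 → Operating License not required.
§19.9 Commercial Authorization is not required → no effect.
§19.10 revenue $2,350,000 ≤ $2,550,000; seating 44 < 166 → Municipal Permit not required.
§19.11 operates outdoor seating on a public sidewalk; revenue $2,350,000 ≥ $1,775,000; does not serve food to the public → Municipal Registration not required.
§19.12 seating 44 > 22 → Commercial Authorization not required.

Commercial Permit, Compliance Registration, General Business License, Standard Permit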